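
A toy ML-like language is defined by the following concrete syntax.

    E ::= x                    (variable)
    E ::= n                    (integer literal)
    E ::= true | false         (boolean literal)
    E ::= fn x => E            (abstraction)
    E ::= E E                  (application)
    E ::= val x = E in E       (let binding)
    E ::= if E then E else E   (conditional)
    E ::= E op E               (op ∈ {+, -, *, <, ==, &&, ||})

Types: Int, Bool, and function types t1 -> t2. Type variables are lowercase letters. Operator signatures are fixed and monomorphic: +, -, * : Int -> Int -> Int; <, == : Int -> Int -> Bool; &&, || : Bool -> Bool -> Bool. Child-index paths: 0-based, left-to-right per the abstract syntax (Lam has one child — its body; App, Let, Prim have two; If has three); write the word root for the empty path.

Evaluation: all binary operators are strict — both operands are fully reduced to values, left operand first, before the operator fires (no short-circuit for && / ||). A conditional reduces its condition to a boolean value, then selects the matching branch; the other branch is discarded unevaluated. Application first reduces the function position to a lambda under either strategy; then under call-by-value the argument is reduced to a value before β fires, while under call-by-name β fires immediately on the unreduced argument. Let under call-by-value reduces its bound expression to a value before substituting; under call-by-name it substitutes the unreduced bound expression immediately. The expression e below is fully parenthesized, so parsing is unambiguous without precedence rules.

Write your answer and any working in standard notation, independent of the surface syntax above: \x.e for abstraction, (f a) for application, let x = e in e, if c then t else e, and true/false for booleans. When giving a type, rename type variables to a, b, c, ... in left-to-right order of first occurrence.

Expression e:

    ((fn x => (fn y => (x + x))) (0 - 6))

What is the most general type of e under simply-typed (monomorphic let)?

Derivation:
x : a
  unify a ~ Int
x : Int
  unify Int ~ Int
\y._ : b -> Int
\x._ : Int -> b -> Int
  unify Int ~ Int
  unify Int ~ Int
  unify Int -> b -> Int ~ Int -> c
  unify Int ~ Int
  unify b -> Int ~ c
_ _ : b -> Int

Answer: a -> Int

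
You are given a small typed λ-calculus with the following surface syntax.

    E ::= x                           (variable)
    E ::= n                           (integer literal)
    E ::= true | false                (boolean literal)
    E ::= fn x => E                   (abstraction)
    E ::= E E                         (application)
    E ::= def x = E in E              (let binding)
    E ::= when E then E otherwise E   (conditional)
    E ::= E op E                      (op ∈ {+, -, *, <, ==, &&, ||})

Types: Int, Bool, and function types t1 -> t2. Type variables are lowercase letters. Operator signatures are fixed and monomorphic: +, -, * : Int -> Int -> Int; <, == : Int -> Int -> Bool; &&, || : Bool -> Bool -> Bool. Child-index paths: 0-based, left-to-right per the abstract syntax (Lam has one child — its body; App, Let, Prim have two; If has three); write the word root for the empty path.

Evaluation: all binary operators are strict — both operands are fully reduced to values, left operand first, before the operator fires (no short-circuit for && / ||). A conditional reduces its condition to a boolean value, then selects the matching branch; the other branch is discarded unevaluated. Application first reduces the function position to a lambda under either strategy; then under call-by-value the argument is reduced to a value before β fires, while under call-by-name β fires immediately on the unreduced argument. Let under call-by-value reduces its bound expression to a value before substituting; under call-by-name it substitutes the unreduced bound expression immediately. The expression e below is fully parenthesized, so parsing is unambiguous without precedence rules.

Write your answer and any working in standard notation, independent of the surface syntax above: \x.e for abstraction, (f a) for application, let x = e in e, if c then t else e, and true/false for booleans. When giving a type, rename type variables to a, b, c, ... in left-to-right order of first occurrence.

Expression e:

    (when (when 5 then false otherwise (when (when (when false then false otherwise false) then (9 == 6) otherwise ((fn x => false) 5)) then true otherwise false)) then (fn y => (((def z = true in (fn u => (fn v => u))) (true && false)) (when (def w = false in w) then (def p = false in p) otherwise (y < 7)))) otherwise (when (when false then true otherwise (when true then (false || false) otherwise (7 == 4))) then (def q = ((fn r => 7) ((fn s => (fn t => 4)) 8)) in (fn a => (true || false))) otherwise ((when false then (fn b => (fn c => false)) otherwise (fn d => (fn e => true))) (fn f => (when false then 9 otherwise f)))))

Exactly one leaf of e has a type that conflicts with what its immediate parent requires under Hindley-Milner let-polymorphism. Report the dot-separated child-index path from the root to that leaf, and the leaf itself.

Derivation:
  unify Int ~ Bool
  FAIL: mismatch Int ~ Bool

Answer: 0.0 : 5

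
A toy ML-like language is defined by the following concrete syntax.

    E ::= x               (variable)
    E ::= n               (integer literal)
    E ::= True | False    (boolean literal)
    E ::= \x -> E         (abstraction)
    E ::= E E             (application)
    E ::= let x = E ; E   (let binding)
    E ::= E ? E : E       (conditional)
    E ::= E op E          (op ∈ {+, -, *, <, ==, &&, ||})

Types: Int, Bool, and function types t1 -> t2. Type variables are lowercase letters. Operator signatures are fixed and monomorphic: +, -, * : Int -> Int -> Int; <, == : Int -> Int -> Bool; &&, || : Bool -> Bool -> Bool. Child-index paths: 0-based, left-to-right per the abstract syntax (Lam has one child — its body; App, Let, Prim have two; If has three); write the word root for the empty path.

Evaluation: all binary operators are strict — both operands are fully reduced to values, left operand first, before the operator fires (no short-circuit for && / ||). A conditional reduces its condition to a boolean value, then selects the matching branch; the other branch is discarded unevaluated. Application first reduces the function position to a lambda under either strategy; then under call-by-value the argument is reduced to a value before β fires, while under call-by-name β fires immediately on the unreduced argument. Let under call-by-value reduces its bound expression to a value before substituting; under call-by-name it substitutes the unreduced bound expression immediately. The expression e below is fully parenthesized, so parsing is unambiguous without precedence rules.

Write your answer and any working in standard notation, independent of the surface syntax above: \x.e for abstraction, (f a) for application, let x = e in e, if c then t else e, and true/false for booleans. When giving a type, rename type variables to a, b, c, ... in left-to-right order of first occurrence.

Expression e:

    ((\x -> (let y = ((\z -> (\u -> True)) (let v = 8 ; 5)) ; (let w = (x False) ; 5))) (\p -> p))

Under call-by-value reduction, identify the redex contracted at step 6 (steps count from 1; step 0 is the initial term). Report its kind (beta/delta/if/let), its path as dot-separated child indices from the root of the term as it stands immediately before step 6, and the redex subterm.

Answer: let at root : (let w = false in 5)

Derivation:
step 0: ((\x.(let y = ((\z.(\u.true)) (let v = 8 in 5)) in (let w = (x false) in 5))) (\p.p))
step 1: [beta@root] (let y = ((\z.(\u.true)) (let v = 8 in 5)) in (let w = ((\p.p) false) in 5))
step 2: [let@0.1] (let y = ((\z.(\u.true)) 5) in (let w = ((\p.p) false) in 5))
step 3: [beta@0] (let y = (\u.true) in (let w = ((\p.p) false) in 5))
step 4: [let@root] (let w = ((\p.p) false) in 5)
step 5: [beta@0] (let w = false in 5)
step 6: [let@root] 5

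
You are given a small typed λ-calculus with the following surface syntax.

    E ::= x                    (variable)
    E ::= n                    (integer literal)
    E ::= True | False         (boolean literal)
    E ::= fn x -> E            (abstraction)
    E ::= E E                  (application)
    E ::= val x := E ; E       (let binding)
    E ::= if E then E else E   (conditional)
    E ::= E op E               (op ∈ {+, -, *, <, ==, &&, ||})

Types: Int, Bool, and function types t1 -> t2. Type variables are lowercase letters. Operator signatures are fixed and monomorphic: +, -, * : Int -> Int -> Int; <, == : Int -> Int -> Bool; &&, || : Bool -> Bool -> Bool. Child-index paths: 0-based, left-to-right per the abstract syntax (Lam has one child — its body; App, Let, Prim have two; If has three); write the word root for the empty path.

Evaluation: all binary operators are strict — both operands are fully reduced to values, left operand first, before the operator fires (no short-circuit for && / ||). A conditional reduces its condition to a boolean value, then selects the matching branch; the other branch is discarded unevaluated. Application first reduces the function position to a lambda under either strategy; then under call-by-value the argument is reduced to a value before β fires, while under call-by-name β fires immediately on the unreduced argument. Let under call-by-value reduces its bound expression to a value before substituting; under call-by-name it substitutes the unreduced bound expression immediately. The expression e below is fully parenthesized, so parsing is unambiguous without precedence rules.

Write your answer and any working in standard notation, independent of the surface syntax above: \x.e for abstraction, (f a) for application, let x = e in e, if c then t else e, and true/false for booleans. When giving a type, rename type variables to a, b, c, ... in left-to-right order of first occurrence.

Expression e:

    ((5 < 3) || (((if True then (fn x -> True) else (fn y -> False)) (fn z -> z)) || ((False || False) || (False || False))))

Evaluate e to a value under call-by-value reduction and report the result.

Answer: true

Working:
step 0: ((5 < 3) || (((if true then (\x.true) else (\y.false)) (\z.z)) || ((false || false) || (false || false))))
step 1: [delta@0] (false || (((if true then (\x.true) else (\y.false)) (\z.z)) || ((false || false) || (false || false))))
step 2: [if@1.0.0] (false || (((\x.true) (\z.z)) || ((false || false) || (false || false))))
step 3: [beta@1.0] (false || (true || ((false || false) || (false || false))))
step 4: [delta@1.1.0] (false || (true || (false || (false || false))))
step 5: [delta@1.1.1] (false || (true || (false || false)))
step 6: [delta@1.1] (false || (true || false))
step 7: [delta@1] (false || true)
step 8: [delta@root] true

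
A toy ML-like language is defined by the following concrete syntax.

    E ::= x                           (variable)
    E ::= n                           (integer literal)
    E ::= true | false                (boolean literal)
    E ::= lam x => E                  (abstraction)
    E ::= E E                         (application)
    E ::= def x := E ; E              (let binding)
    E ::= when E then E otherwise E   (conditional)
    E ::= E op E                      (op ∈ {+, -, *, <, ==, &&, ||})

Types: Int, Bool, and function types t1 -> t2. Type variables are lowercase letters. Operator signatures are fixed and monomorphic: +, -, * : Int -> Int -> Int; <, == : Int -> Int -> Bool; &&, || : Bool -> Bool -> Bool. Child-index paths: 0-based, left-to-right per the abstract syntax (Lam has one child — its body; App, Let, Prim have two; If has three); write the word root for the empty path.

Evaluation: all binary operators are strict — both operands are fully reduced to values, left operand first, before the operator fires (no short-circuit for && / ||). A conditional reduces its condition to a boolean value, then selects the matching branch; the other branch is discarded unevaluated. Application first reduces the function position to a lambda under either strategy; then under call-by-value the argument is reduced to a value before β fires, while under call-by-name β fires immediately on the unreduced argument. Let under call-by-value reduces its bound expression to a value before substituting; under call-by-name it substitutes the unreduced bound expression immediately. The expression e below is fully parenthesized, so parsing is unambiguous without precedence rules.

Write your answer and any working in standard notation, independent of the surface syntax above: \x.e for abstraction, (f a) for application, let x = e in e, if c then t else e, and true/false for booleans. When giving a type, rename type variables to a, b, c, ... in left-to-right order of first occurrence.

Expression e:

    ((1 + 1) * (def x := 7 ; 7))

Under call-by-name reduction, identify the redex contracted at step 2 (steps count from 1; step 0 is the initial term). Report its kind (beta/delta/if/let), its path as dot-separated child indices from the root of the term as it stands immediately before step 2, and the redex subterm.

Answer: let at 1 : (let x = 7 in 7)

Derivation:
step 0: ((1 + 1) * (let x = 7 in 7))
step 1: [delta@0] (2 * (let x = 7 in 7))
step 2: [let@1] (2 * 7)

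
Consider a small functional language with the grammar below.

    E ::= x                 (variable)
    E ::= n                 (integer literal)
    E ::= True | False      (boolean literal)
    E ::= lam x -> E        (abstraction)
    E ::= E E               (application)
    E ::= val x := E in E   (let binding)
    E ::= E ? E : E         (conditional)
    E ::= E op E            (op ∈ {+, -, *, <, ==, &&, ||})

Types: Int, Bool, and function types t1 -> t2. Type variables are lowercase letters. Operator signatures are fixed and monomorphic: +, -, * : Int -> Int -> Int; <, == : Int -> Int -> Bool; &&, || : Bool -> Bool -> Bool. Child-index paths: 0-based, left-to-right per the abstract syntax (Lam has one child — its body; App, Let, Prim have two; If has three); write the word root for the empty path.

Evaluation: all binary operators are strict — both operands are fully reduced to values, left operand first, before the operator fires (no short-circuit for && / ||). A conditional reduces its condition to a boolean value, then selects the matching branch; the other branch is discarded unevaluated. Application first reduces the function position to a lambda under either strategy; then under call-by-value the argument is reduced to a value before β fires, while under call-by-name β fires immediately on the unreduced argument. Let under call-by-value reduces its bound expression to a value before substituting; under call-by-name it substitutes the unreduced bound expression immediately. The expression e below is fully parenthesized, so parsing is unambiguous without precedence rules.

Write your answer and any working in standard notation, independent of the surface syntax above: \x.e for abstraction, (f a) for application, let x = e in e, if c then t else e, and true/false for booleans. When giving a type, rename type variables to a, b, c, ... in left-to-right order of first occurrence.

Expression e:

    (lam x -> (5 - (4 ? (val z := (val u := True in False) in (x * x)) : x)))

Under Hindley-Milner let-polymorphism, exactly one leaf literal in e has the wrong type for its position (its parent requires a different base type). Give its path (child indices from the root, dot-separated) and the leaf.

Answer: 0.1.0 : 4

Working:
  unify Int ~ Int
  unify Int ~ Bool
  FAIL: mismatch Int ~ Bool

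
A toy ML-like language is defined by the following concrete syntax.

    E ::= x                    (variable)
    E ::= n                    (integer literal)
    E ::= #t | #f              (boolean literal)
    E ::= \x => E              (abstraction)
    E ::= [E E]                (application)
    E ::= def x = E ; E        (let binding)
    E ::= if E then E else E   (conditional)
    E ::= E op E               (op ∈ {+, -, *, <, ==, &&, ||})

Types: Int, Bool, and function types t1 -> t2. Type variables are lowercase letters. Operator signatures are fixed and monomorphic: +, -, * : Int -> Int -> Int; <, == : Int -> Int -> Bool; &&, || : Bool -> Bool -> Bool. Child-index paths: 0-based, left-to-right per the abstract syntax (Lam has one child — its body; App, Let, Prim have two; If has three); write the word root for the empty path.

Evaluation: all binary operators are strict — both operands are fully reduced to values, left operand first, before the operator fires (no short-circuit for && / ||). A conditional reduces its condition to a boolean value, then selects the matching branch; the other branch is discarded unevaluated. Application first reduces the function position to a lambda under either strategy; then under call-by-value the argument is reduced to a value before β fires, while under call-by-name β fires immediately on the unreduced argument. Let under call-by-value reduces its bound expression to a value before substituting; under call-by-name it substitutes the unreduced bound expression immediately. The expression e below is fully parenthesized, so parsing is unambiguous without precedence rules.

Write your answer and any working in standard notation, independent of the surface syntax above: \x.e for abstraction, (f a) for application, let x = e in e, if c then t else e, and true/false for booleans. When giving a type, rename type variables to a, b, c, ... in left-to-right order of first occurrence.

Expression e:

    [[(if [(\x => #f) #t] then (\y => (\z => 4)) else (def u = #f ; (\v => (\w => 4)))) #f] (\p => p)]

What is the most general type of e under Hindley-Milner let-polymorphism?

Answer: Int

Trace:
\x._ : a -> Bool
  unify a -> Bool ~ Bool -> b
  unify a ~ Bool
  unify Bool ~ b
_ _ : Bool
  unify Bool ~ Bool
\z._ : d -> Int
\y._ : c -> d -> Int
let u : Bool
\w._ : f -> Int
\v._ : e -> f -> Int
  unify c -> d -> Int ~ e -> f -> Int
  unify c ~ e
  unify d -> Int ~ f -> Int
  unify d ~ f
  unify Int ~ Int
  unify e -> f -> Int ~ Bool -> g
  unify e ~ Bool
  unify f -> Int ~ g
_ _ : f -> Int
p : h
\p._ : h -> h
  unify f -> Int ~ (h -> h) -> i
  unify f ~ h -> h
  unify Int ~ i
_ _ : Int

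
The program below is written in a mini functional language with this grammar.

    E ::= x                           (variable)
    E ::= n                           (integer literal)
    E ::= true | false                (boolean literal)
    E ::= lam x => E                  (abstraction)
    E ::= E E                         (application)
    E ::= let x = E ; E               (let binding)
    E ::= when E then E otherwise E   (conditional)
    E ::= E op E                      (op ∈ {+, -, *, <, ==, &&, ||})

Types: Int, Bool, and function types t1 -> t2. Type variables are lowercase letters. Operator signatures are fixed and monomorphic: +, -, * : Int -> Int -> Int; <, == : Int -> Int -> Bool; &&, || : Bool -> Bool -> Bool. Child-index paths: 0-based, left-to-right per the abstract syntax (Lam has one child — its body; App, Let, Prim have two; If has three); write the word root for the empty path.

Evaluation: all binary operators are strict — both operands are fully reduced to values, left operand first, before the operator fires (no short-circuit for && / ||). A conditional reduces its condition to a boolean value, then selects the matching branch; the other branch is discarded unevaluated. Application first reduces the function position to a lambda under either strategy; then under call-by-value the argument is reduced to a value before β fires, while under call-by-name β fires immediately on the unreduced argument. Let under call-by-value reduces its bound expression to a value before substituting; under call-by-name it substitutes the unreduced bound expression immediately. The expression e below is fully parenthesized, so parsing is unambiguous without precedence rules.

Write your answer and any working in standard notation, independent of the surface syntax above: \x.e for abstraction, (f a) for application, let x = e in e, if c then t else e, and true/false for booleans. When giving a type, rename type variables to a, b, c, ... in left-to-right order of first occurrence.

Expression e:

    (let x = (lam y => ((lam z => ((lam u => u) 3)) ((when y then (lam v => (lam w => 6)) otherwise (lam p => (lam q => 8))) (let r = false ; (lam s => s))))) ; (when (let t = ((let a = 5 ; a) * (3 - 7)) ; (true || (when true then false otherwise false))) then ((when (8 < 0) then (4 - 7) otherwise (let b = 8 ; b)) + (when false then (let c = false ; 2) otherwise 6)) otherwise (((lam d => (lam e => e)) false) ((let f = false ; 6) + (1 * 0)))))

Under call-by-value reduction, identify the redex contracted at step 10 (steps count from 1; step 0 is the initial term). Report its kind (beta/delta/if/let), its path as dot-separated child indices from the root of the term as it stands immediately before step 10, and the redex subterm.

Answer: if at 0 : (if false then (4 - 7) else (let b = 8 in b))

Working:
step 0: (let x = (\y.((\z.((\u.u) 3)) ((if y then (\v.(\w.6)) else (\p.(\q.8))) (let r = false in (\s.s))))) in (if (let t = ((let a = 5 in a) * (3 - 7)) in (true || (if true then false else false))) then ((if (8 < 0) then (4 - 7) else (let b = 8 in b)) + (if false then (let c = false in 2) else 6)) else (((\d.(\e.e)) false) ((let f = false in 6) + (1 * 0)))))
step 1: [let@root] (if (let t = ((let a = 5 in a) * (3 - 7)) in (true || (if true then false else false))) then ((if (8 < 0) then (4 - 7) else (let b = 8 in b)) + (if false then (let c = false in 2) else 6)) else (((\d.(\e.e)) false) ((let f = false in 6) + (1 * 0))))
step 2: [let@0.0.0] (if (let t = (5 * (3 - 7)) in (true || (if true then false else false))) then ((if (8 < 0) then (4 - 7) else (let b = 8 in b)) + (if false then (let c = false in 2) else 6)) else (((\d.(\e.e)) false) ((let f = false in 6) + (1 * 0))))
step 3: [delta@0.0.1] (if (let t = (5 * -4) in (true || (if true then false else false))) then ((if (8 < 0) then (4 - 7) else (let b = 8 in b)) + (if false then (let c = false in 2) else 6)) else (((\d.(\e.e)) false) ((let f = false in 6) + (1 * 0))))
step 4: [delta@0.0] (if (let t = -20 in (true || (if true then false else false))) then ((if (8 < 0) then (4 - 7) else (let b = 8 in b)) + (if false then (let c = false in 2) else 6)) else (((\d.(\e.e)) false) ((let f = false in 6) + (1 * 0))))
step 5: [let@0] (if (true || (if true then false else false)) then ((if (8 < 0) then (4 - 7) else (let b = 8 in b)) + (if false then (let c = false in 2) else 6)) else (((\d.(\e.e)) false) ((let f = false in 6) + (1 * 0))))
step 6: [if@0.1] (if (true || false) then ((if (8 < 0) then (4 - 7) else (let b = 8 in b)) + (if false then (let c = false in 2) else 6)) else (((\d.(\e.e)) false) ((let f = false in 6) + (1 * 0))))
step 7: [delta@0] (if true then ((if (8 < 0) then (4 - 7) else (let b = 8 in b)) + (if false then (let c = false in 2) else 6)) else (((\d.(\e.e)) false) ((let f = false in 6) + (1 * 0))))
step 8: [if@root] ((if (8 < 0) then (4 - 7) else (let b = 8 in b)) + (if false then (let c = false in 2) else 6))
step 9: [delta@0.0] ((if false then (4 - 7) else (let b = 8 in b)) + (if false then (let c = false in 2) else 6))
step 10: [if@0] ((let b = 8 in b) + (if false then (let c = false in 2) else 6))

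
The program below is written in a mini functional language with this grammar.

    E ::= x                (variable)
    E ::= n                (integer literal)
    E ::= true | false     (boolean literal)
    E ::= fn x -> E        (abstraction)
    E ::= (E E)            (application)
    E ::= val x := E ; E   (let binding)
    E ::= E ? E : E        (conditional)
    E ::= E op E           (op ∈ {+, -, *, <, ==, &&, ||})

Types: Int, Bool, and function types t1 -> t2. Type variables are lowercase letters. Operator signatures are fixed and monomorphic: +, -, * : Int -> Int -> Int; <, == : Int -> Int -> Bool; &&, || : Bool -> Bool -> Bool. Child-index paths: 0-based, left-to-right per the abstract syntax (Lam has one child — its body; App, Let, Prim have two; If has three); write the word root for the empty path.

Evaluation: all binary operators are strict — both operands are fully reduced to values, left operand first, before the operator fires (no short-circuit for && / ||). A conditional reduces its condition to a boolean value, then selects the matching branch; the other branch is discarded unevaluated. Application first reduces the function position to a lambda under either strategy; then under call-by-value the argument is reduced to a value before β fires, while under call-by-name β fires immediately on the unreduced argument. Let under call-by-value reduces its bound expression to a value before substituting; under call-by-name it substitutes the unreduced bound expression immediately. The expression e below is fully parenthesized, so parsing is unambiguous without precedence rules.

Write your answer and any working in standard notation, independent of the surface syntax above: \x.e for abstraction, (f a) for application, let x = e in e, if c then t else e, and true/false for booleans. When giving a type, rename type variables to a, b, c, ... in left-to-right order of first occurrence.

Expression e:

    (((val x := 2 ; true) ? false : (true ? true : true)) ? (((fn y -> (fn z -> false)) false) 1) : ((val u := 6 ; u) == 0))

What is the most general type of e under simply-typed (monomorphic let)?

Working:
let x : Int
  unify Bool ~ Bool
  unify Bool ~ Bool
  unify Bool ~ Bool
  unify Bool ~ Bool
  unify Bool ~ Bool
\z._ : b -> Bool
\y._ : a -> b -> Bool
  unify a -> b -> Bool ~ Bool -> c
  unify a ~ Bool
  unify b -> Bool ~ c
_ _ : b -> Bool
  unify b -> Bool ~ Int -> d
  unify b ~ Int
  unify Bool ~ d
_ _ : Bool
let u : Int
u : Int
  unify Int ~ Int
  unify Int ~ Int
  unify Bool ~ Bool

Answer: Bool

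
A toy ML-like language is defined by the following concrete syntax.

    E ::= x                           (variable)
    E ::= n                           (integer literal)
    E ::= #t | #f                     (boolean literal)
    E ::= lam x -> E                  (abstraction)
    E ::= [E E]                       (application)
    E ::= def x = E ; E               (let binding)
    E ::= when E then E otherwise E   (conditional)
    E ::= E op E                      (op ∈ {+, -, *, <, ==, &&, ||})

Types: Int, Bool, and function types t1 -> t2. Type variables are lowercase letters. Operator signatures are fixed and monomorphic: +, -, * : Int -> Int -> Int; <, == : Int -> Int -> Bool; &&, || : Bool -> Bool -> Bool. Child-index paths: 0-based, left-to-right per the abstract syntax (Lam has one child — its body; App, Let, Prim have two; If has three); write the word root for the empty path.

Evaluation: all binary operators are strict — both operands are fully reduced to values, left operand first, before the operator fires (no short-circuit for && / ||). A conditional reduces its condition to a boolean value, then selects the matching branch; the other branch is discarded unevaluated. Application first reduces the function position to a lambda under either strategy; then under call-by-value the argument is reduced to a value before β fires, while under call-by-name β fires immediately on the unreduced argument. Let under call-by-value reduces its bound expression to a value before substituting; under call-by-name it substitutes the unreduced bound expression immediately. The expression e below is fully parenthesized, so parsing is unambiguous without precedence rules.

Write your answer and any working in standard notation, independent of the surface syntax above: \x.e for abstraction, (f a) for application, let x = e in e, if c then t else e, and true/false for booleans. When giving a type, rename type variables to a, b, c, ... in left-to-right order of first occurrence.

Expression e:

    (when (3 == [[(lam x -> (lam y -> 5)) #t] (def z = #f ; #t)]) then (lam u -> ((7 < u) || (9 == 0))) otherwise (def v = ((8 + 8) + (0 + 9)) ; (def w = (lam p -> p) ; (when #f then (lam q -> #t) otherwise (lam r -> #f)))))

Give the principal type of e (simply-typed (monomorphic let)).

Answer: Int -> Bool

Derivation:
  unify Int ~ Int
\y._ : b -> Int
\x._ : a -> b -> Int
  unify a -> b -> Int ~ Bool -> c
  unify a ~ Bool
  unify b -> Int ~ c
_ _ : b -> Int
let z : Bool
  unify b -> Int ~ Bool -> d
  unify b ~ Bool
  unify Int ~ d
_ _ : Int
  unify Int ~ Int
  unify Bool ~ Bool
  unify Int ~ Int
u : e
  unify e ~ Int
  unify Bool ~ Bool
  unify Int ~ Int
  unify Int ~ Int
  unify Bool ~ Bool
\u._ : Int -> Bool
  unify Int ~ Int
  unify Int ~ Int
  unify Int ~ Int
  unify Int ~ Int
  unify Int ~ Int
  unify Int ~ Int
let v : Int
p : f
\p._ : f -> f
let w : f -> f
  unify Bool ~ Bool
\q._ : g -> Bool
\r._ : h -> Bool
  unify g -> Bool ~ h -> Bool
  unify g ~ h
  unify Bool ~ Bool
  unify Int -> Bool ~ h -> Bool
  unify Int ~ h
  unify Bool ~ Bool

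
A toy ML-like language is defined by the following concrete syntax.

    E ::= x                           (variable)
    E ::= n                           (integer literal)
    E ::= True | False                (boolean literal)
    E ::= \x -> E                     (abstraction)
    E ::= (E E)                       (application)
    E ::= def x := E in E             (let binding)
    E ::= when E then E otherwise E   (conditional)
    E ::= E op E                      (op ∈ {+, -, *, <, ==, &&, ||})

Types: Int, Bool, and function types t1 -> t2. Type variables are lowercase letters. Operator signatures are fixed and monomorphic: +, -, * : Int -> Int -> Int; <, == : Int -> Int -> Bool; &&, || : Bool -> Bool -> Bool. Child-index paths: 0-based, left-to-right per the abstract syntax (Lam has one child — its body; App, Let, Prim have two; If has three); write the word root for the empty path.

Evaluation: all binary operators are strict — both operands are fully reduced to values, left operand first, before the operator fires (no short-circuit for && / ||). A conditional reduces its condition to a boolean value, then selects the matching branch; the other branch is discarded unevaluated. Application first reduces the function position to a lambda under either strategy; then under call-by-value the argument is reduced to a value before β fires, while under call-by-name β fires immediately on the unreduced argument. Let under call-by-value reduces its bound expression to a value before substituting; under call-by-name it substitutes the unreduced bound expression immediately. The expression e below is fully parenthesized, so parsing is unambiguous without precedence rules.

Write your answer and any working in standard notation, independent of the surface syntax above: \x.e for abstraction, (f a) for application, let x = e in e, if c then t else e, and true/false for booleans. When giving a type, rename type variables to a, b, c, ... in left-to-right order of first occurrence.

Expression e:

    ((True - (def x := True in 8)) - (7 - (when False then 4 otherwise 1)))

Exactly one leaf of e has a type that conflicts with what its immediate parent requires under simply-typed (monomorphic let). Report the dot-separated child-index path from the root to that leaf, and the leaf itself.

Answer: 0.0 : true

Working:
  unify Bool ~ Int
  FAIL: mismatch Bool ~ Int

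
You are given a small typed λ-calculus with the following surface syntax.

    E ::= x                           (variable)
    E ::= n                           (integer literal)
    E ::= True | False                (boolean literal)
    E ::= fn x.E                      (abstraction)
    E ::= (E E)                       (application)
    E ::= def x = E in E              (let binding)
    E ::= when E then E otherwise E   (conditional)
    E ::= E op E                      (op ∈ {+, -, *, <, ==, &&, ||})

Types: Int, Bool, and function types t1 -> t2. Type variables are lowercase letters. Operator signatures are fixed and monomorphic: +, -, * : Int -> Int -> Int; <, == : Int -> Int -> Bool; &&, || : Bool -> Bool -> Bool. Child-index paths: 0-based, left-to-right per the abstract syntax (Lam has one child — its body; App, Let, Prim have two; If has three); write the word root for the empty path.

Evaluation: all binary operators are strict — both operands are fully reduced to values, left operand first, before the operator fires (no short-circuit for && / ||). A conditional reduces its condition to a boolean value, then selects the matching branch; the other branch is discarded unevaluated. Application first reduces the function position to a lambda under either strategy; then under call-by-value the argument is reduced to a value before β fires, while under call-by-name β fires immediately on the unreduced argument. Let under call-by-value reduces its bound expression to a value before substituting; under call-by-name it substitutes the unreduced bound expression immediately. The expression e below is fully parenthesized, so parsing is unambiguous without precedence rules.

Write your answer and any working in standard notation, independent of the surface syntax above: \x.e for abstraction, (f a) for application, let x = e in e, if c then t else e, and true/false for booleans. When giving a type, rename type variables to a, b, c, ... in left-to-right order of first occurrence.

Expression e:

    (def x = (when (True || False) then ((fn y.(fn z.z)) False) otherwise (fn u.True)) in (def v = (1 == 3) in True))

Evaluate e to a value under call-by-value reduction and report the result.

Working:
step 0: (let x = (if (true || false) then ((\y.(\z.z)) false) else (\u.true)) in (let v = (1 == 3) in true))
step 1: [delta@0.0] (let x = (if true then ((\y.(\z.z)) false) else (\u.true)) in (let v = (1 == 3) in true))
step 2: [if@0] (let x = ((\y.(\z.z)) false) in (let v = (1 == 3) in true))
step 3: [beta@0] (let x = (\z.z) in (let v = (1 == 3) in true))
step 4: [let@root] (let v = (1 == 3) in true)
step 5: [delta@0] (let v = false in true)
step 6: [let@root] true

Answer: true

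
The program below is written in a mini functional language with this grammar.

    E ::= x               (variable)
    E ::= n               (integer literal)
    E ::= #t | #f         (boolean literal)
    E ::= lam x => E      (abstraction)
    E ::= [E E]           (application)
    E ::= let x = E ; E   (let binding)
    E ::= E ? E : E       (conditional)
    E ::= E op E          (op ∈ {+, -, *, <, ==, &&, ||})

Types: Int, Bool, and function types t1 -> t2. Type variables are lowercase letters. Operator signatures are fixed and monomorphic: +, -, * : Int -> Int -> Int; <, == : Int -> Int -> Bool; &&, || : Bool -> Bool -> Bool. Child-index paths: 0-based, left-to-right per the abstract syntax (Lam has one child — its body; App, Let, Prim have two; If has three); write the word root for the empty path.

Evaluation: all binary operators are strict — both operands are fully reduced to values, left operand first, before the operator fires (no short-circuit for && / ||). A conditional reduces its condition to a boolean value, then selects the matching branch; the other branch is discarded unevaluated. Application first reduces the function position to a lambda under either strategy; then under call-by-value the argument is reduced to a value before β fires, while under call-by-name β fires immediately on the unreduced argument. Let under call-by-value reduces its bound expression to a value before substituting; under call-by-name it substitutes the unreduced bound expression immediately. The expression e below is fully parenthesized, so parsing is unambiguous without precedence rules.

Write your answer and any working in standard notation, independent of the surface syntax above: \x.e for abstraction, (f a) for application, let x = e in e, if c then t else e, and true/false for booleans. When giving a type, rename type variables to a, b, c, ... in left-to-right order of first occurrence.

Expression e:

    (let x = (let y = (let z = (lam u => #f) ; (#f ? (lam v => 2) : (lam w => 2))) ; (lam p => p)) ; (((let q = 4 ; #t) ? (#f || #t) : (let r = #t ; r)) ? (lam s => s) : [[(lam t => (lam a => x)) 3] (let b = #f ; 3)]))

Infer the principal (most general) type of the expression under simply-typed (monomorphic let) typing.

Working:
\u._ : a -> Bool
let z : a -> Bool
  unify Bool ~ Bool
\v._ : b -> Int
\w._ : c -> Int
  unify b -> Int ~ c -> Int
  unify b ~ c
  unify Int ~ Int
let y : c -> Int
p : d
\p._ : d -> d
let x : d -> d
let q : Int
  unify Bool ~ Bool
  unify Bool ~ Bool
  unify Bool ~ Bool
let r : Bool
r : Bool
  unify Bool ~ Bool
  unify Bool ~ Bool
s : e
\s._ : e -> e
x : d -> d
\a._ : g -> d -> d
\t._ : f -> g -> d -> d
  unify f -> g -> d -> d ~ Int -> h
  unify f ~ Int
  unify g -> d -> d ~ h
_ _ : g -> d -> d
let b : Bool
  unify g -> d -> d ~ Int -> i
  unify g ~ Int
  unify d -> d ~ i
_ _ : d -> d
  unify e -> e ~ d -> d
  unify e ~ d
  unify d ~ d

Answer: a -> a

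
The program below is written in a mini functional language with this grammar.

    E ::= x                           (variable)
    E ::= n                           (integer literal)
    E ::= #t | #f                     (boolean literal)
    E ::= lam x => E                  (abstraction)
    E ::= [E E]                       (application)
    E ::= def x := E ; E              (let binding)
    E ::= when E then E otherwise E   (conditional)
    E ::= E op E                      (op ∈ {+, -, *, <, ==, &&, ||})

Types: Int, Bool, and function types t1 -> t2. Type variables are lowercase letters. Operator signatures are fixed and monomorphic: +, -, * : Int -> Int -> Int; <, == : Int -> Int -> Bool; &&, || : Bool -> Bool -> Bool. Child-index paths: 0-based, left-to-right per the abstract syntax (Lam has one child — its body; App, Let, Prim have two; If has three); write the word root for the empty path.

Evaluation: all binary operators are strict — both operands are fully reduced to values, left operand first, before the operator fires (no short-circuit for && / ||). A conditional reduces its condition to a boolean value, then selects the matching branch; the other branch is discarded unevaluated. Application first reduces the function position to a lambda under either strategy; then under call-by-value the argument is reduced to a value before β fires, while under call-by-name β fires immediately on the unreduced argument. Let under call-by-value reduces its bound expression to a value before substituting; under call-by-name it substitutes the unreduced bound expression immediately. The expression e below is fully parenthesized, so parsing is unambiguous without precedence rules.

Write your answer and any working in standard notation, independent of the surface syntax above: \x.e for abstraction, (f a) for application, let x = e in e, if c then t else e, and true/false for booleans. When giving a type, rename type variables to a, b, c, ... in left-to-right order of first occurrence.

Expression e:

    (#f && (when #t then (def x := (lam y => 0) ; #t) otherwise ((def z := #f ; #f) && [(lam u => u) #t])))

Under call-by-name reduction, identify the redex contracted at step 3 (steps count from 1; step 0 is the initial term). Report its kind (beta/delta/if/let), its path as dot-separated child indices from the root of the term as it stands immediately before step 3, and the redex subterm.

Trace:
step 0: (false && (if true then (let x = (\y.0) in true) else ((let z = false in false) && ((\u.u) true))))
step 1: [if@1] (false && (let x = (\y.0) in true))
step 2: [let@1] (false && true)
step 3: [delta@root] false

Answer: delta at root : (false && true)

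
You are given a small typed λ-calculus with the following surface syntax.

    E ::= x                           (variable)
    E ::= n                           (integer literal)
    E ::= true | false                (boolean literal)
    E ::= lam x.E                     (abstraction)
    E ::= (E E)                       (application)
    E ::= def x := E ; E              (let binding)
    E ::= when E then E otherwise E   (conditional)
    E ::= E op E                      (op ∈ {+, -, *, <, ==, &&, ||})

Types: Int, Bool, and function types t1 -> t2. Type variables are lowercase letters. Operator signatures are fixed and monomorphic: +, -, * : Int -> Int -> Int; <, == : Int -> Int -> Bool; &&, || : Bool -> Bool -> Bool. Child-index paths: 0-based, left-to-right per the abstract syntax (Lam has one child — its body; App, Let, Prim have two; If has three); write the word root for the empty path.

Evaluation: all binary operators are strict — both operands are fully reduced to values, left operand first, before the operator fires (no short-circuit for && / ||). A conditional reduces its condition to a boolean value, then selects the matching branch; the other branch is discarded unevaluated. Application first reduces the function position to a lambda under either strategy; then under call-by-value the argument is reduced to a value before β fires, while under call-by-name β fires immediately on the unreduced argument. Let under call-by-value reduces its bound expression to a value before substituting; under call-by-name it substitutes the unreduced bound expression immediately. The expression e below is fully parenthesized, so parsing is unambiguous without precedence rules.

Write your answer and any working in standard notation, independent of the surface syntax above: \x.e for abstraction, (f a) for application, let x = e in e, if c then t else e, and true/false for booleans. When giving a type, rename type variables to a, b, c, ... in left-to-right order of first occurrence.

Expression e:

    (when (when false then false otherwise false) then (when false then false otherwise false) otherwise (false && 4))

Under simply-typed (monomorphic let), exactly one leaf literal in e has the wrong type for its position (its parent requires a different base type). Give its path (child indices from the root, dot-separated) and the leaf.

Trace:
  unify Bool ~ Bool
  unify Bool ~ Bool
  unify Bool ~ Bool
  unify Bool ~ Bool
  unify Bool ~ Bool
  unify Bool ~ Bool
  unify Int ~ Bool
  FAIL: mismatch Int ~ Bool

Answer: 2.1 : 4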